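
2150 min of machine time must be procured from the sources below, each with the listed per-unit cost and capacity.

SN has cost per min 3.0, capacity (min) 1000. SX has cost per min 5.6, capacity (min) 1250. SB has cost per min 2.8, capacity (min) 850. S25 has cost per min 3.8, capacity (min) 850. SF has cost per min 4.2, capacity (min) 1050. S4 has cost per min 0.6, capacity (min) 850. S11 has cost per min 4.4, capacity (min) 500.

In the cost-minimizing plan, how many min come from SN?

Fill from the cheapest source first.
S4 (0.6): use full 850 — 1300 min to go.
Take 850 from SB at 2.8 — need 450 more.
Take 450 from SN at 3.0 to finish.
S25, SF, S11, SX: unused.

450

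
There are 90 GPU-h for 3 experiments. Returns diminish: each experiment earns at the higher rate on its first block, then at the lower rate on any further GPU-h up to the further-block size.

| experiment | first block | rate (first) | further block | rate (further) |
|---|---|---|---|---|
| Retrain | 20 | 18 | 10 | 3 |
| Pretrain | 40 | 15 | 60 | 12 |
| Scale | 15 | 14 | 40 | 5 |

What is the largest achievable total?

1350

Order all 6 blocks by rate: Retrain/tier1 18 > Pretrain/tier1 15 > Scale/tier1 14 > Pretrain/tier2 12 > Scale/tier2 5 > Retrain/tier2 3.
Retrain tier1 at 18: fill all 20 — 70 left.
Pretrain/tier1 (15): +40 — 30 left.
Fill Scale tier1 block (15 at 14) — 15 left.
Pretrain tier2 at 12: only 15 left, fill 15.
Total = 18×20 + 15×40 + 14×15 + 12×15 = 1350.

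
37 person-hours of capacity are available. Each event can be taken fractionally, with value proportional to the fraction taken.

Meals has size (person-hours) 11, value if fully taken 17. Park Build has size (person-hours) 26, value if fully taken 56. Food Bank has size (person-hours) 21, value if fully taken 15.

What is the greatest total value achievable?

73

Sort by value density: Park Build 56/26≈2.15, Meals 17/11≈1.55, Food Bank 15/21≈0.714.
Park Build: take in full, 26 person-hours for value 56 ; 11 left.
Meals: take in full, 11 person-hours for value 17 ; 0 left.
Total value = 73.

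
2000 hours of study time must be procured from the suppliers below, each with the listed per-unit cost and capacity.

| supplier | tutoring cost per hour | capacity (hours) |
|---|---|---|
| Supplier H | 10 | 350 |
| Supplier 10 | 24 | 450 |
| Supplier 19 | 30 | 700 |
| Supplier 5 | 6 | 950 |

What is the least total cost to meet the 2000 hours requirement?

Fill from the cheapest supplier first.
Supplier 5 (6): use full 950 → 1050 hours to go.
Supplier H at 10: take all 350 hours → 700 still needed.
Supplier 10 at 24: take all 450 hours → 250 still needed.
Supplier 19 (30): take the remaining 250 → done.
Cost = 950×6 + 350×10 + 450×24 + 250×30 = 27500.

27500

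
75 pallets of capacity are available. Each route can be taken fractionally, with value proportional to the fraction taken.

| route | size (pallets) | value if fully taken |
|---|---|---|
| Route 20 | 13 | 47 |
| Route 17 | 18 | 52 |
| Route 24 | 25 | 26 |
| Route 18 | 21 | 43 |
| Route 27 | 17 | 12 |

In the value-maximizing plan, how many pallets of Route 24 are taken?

Sort by value density: Route 20 47/13≈3.62, Route 17 52/18≈2.89, Route 18 43/21≈2.05, Route 24 26/25≈1.04, Route 27 12/17≈0.706.
Route 20: take in full, 13 pallets for value 47 ; 62 left.
Take all of Route 17 (18 pallets, value 52) ; 44 pallets left.
All 21 pallets of Route 18 fit (value 43) ; 23 remain.
23 pallets left: a 23/25 share of Route 24 gives 26×23/25 = 23.92.

23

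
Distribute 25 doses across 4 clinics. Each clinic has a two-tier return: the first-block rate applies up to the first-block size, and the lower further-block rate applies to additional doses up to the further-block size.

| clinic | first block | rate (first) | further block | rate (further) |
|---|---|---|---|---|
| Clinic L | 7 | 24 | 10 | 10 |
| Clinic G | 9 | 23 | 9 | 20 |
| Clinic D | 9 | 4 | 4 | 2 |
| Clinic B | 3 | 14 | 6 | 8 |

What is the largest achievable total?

555

Treat each block as its own option and order by rate: Clinic L/T1 24 > Clinic G/T1 23 > Clinic G/T2 20 > Clinic B/T1 14 > Clinic L/T2 10 > Clinic B/T2 8 > Clinic D/T1 4 > Clinic D/T2 2.
Clinic L T1 at 24: fill all 7 ; 18 left.
Fill Clinic G T1 block (9 at 23) ; 9 left.
Clinic G T2 at 20: fill all 9 ; 0 left.
Total = 24×7 + 23×9 + 20×9 = 555.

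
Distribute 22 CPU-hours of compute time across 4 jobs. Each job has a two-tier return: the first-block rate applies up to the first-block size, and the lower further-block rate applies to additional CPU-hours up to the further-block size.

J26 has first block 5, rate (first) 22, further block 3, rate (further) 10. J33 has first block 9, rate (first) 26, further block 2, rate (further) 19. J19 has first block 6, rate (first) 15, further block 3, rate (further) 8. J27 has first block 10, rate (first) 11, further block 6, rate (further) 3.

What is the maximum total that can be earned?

Rank every tier by rate: J33/T1 26 > J26/T1 22 > J33/T2 19 > J19/T1 15 > J27/T1 11 > J26/T2 10 > J19/T2 8 > J27/T2 3.
J33/T1 (26): +9 — 13 left.
Fill J26 T1 block (5 at 22) — 8 left.
J33/T2 (19): +2 — 6 left.
J19 T1 at 15: fill all 6 — 0 left.
Total = 26×9 + 22×5 + 19×2 + 15×6 = 472.

472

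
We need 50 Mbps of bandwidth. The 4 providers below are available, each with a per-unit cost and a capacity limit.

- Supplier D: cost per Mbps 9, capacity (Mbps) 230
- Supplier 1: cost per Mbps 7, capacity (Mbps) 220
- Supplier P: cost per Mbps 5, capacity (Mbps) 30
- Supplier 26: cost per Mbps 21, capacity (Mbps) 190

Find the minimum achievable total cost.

290

Use providers in increasing cost order.
Take 30 from Supplier P at 5 ; need 20 more.
Take 20 from Supplier 1 at 7 to finish.
Supplier D, Supplier 26: unused.
Cost = 30×5 + 20×7 = 290.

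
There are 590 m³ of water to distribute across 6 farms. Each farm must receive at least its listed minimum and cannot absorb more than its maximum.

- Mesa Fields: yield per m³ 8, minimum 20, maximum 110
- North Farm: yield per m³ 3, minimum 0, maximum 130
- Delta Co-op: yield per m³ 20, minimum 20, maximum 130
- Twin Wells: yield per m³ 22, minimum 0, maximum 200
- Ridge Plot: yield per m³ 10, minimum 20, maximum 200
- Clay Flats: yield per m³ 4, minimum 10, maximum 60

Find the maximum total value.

Meeting every minimum uses 20+0+20+0+20+10 = 70 m³, leaving 520.
Rank by yield per m³: Twin Wells 22 > Delta Co-op 20 > Ridge Plot 10 > Mesa Fields 8 > Clay Flats 4 > North Farm 3.
Give Twin Wells 200 more to hit its cap of 200 — 320 left.
Give Delta Co-op 110 more to hit its cap of 130 — 210 left.
Give Ridge Plot 180 more to hit its cap of 200 — 30 left.
Mesa Fields: +30 (room for 90) → 50. Pool exhausted.
Total = 8×50 + 20×130 + 22×200 + 10×200 + 4×10 = 9440.

9440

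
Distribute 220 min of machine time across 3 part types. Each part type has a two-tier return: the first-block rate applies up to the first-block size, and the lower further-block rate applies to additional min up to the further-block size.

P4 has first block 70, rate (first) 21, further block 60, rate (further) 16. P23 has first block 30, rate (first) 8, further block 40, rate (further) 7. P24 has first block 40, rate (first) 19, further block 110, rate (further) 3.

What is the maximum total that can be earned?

3570

Treat each block as its own option and order by rate: P4/first 21 > P24/first 19 > P4/second 16 > P23/first 8 > P23/second 7 > P24/second 3.
P4/first (21): +70 ; 150 left.
P24/first (19): +40 ; 110 left.
Fill P4 second block (60 at 16) ; 50 left.
P23/first (8): +30 ; 20 left.
P23/second: +20 of 40 at 7; pool empty.
Total = 21×70 + 19×40 + 16×60 + 8×30 + 7×20 = 3570.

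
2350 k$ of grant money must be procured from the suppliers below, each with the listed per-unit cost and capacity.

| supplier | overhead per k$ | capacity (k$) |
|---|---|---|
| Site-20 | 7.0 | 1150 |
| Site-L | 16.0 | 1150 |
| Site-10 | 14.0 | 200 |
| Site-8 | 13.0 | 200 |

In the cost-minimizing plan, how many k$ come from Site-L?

800

Cheapest first:
Take 1150 from Site-20 at 7.0 — need 1200 more.
Site-8 at 13.0: take all 200 k$ — 1000 still needed.
Take 200 from Site-10 at 14.0 — need 800 more.
Site-L (16.0): take the remaining 800 — done.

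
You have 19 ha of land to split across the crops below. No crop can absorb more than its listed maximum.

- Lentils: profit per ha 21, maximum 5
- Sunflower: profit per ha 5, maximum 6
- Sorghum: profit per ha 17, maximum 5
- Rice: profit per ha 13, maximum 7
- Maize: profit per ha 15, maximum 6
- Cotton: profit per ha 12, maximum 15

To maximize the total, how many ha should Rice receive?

3

Highest profit per ha first: Lentils 21 > Sorghum 17 > Maize 15 > Rice 13 > Cotton 12 > Sunflower 5.
Lentils: +5 to 5 (cap) ; 14 left.
Give Sorghum 5 to hit its cap of 5 ; 9 left.
Give Maize 6 to hit its cap of 6 ; 3 left.
Rice has room for 7 but only 3 remain, so it gets 3.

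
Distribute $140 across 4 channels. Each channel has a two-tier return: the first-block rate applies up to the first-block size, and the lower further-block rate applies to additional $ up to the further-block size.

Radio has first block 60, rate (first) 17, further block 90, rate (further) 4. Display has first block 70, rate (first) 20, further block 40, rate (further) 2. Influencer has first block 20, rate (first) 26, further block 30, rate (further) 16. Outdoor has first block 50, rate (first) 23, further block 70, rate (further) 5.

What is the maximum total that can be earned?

3070

Order all 8 blocks by rate: Influencer/first 26 > Outdoor/first 23 > Display/first 20 > Radio/first 17 > Influencer/second 16 > Outdoor/second 5 > Radio/second 4 > Display/second 2.
Influencer/first (26): +20 ; 120 left.
Fill Outdoor first block (50 at 23) ; 70 left.
Display/first (20): +70 ; 0 left.
Total = 26×20 + 23×50 + 20×70 = 3070.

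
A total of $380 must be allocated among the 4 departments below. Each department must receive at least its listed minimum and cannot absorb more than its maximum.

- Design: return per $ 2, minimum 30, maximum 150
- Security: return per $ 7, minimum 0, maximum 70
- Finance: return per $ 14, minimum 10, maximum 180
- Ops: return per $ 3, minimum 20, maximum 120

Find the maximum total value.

Meeting every minimum uses 30+0+10+20 = 60 $, leaving 320.
Rank by return per $: Finance 14 > Security 7 > Ops 3 > Design 2.
Finance: +170 to 180 (cap) — 150 left.
Security: +70 to 70 (cap) — 80 left.
Only 80 left; Ops takes them to reach 100.
Total = 2×30 + 7×70 + 14×180 + 3×100 = 3370.

3370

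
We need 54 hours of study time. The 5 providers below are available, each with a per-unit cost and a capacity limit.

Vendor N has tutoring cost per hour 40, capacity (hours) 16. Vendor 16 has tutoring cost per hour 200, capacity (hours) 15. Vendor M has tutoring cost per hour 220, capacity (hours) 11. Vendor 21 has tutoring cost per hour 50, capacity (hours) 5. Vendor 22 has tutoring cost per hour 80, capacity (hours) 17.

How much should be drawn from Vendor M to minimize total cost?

1

Fill from the cheapest provider first.
Vendor N at 40: take all 16 hours — 38 still needed.
Vendor 21 at 50: take all 5 hours — 33 still needed.
Take 17 from Vendor 22 at 80 — need 16 more.
Vendor 16 at 200: take all 15 hours — 1 still needed.
Vendor M at 220: take 1 of its 11 — requirement met.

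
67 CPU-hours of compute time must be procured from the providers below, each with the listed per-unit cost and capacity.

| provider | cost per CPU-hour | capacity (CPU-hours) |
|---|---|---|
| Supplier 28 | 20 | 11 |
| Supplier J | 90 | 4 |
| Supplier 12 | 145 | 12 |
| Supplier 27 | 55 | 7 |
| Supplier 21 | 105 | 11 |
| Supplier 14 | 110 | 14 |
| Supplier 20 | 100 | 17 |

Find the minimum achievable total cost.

Fill from the cheapest provider first.
Take 11 from Supplier 28 at 20 — need 56 more.
Supplier 27 (55): use full 7 — 49 CPU-hours to go.
Take 4 from Supplier J at 90 — need 45 more.
Supplier 20 at 100: take all 17 CPU-hours — 28 still needed.
Supplier 21 at 105: take all 11 CPU-hours — 17 still needed.
Supplier 14 (110): use full 14 — 3 CPU-hours to go.
Supplier 12 at 145: take 3 of its 12 — requirement met.
Cost = 11×20 + 7×55 + 4×90 + 17×100 + 11×105 + 14×110 + 3×145 = 5795.

5795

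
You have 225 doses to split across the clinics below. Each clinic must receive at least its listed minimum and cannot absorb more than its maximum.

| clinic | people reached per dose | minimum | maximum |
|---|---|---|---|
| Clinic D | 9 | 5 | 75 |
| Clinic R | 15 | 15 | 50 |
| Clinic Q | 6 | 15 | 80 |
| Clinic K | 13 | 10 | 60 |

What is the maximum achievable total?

2445

Meeting every minimum uses 5+15+15+10 = 45 doses, leaving 180.
Order the clinics by people reached per dose: Clinic R 15 > Clinic K 13 > Clinic D 9 > Clinic Q 6.
Clinic R: +35 to 50 (cap) ; 145 left.
Clinic K: +50 to 60 (cap) ; 95 left.
Clinic D: +70 to 75 (cap) ; 25 left.
Clinic Q has room for 65 more but only 25 remain, so it gets 40.
Total = 9×75 + 15×50 + 6×40 + 13×60 = 2445.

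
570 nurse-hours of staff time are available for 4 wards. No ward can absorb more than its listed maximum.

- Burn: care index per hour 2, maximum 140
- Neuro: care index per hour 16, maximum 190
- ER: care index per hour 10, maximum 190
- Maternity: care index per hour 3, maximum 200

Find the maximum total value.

5510

Order the wards by care index per hour: Neuro 16 > ER 10 > Maternity 3 > Burn 2.
Neuro takes 190 to reach its cap of 190 ; 380 left.
Give ER 190 to hit its cap of 190 ; 190 left.
Maternity has room for 200 but only 190 remain, so it gets 190.
Total = 16×190 + 10×190 + 3×190 = 5510.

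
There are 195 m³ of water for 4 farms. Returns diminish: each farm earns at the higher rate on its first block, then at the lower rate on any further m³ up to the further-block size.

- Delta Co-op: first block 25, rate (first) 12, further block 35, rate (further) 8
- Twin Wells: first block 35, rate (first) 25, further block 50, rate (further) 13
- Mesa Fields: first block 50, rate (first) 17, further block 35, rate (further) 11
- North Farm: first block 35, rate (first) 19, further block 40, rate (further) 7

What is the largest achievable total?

3340

Order all 8 blocks by rate: Twin Wells/T1 25 > North Farm/T1 19 > Mesa Fields/T1 17 > Twin Wells/T2 13 > Delta Co-op/T1 12 > Mesa Fields/T2 11 > Delta Co-op/T2 8 > North Farm/T2 7.
Fill Twin Wells T1 block (35 at 25) — 160 left.
North Farm T1 at 19: fill all 35 — 125 left.
Fill Mesa Fields T1 block (50 at 17) — 75 left.
Twin Wells T2 at 13: fill all 50 — 25 left.
Delta Co-op T1 at 12: fill all 25 — 0 left.
Total = 25×35 + 19×35 + 17×50 + 13×50 + 12×25 = 3340.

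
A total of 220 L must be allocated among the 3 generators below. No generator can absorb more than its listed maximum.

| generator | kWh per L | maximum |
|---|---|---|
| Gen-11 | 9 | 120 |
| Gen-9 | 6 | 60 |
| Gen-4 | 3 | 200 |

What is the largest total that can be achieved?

1560

Rank by kWh per L: Gen-11 9 > Gen-9 6 > Gen-4 3.
Gen-11: +120 to 120 (cap) ; 100 left.
Gen-9: +60 to 60 (cap) ; 40 left.
Only 40 left; Gen-4 takes them to reach 40.
Total = 9×120 + 6×60 + 3×40 = 1560.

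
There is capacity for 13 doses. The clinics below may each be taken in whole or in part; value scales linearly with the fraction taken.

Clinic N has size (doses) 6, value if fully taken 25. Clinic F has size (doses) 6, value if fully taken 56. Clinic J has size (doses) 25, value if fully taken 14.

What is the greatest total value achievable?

Best value per unit of size first: Clinic F 56/6≈9.33, Clinic N 25/6≈4.17, Clinic J 14/25≈0.56.
All 6 doses of Clinic F fit (value 56) → 7 remain.
Clinic N: take in full, 6 doses for value 25 → 1 left.
Fill the last 1 doses with part of Clinic J: 1/25 of it earns 0.56.
Total value = 81.56.

81.56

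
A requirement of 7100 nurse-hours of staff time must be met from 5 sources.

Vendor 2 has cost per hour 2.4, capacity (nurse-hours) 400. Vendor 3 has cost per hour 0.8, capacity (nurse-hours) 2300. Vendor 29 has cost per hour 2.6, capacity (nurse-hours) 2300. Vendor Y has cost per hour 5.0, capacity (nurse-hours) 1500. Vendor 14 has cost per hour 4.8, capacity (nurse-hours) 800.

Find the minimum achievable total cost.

Use sources in increasing cost order.
Vendor 3 (0.8): use full 2300 → 4800 nurse-hours to go.
Vendor 2 (2.4): use full 400 → 4400 nurse-hours to go.
Vendor 29 (2.6): use full 2300 → 2100 nurse-hours to go.
Vendor 14 (4.8): use full 800 → 1300 nurse-hours to go.
Vendor Y at 5.0: take 1300 of its 1500 → requirement met.
Cost = 2300×0.8 + 400×2.4 + 2300×2.6 + 800×4.8 + 1300×5.0 = 19120.

19120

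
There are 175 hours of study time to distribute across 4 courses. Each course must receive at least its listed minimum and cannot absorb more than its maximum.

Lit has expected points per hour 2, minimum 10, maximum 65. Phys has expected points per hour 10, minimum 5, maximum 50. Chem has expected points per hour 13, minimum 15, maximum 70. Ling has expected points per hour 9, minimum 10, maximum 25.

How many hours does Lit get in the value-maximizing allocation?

30

Meeting every minimum uses 10+5+15+10 = 40 hours, leaving 135.
Order the courses by expected points per hour: Chem 13 > Phys 10 > Ling 9 > Lit 2.
Chem: +55 to 70 (cap) → 80 left.
Phys takes 45 more to reach its cap of 50 → 35 left.
Give Ling 15 more to hit its cap of 25 → 20 left.
Lit: +20 (room for 55) → 30. Pool exhausted.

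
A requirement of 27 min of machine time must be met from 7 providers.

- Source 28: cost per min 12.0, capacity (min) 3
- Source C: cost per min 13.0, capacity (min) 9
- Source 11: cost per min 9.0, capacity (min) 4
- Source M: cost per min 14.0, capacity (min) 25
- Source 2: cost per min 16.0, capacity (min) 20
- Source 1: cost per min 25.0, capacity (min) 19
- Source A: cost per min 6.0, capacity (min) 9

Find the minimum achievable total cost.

Use providers in increasing cost order.
Source A (6.0): use full 9 — 18 min to go.
Source 11 (9.0): use full 4 — 14 min to go.
Source 28 at 12.0: take all 3 min — 11 still needed.
Source C (13.0): use full 9 — 2 min to go.
Take 2 from Source M at 14.0 to finish.
Source 2, Source 1: unused.
Cost = 9×6.0 + 4×9.0 + 3×12.0 + 9×13.0 + 2×14.0 = 271.

271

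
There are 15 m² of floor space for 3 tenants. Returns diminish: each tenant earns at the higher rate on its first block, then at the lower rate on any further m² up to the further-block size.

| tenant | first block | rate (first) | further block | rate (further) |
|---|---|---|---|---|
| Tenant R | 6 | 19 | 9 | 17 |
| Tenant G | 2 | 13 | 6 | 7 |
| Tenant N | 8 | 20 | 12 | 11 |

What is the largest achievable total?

Order all 6 blocks by rate: Tenant N/first 20 > Tenant R/first 19 > Tenant R/second 17 > Tenant G/first 13 > Tenant N/second 11 > Tenant G/second 7.
Tenant N first at 20: fill all 8 ; 7 left.
Tenant R/first (19): +6 ; 1 left.
Tenant R second at 17: only 1 left, fill 1.
Total = 20×8 + 19×6 + 17×1 = 291.

291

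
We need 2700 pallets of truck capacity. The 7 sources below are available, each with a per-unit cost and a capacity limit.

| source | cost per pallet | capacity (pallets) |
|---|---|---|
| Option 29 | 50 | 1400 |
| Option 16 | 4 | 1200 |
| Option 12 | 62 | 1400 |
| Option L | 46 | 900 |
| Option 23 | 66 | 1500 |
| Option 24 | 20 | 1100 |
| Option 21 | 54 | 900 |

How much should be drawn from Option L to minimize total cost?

Cheapest first:
Option 16 (4): use full 1200 → 1500 pallets to go.
Take 1100 from Option 24 at 20 → need 400 more.
Take 400 from Option L at 46 to finish.
Option 29, Option 21, Option 12, Option 23: unused.

400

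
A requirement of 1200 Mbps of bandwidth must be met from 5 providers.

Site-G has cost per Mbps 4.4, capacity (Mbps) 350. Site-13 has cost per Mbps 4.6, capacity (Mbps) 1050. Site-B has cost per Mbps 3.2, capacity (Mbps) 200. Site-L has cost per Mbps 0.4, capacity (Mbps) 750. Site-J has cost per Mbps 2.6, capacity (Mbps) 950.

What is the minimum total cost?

1470

Fill from the cheapest provider first.
Site-L (0.4): use full 750 — 450 Mbps to go.
Site-J at 2.6: take 450 of its 950 — requirement met.
Site-B, Site-G, Site-13: unused.
Cost = 750×0.4 + 450×2.6 = 1470.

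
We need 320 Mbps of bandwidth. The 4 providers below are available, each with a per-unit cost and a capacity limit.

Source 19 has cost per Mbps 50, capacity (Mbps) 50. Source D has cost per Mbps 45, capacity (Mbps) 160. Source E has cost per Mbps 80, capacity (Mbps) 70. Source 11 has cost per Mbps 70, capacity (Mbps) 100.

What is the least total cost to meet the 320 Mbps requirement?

Use providers in increasing cost order.
Source D at 45: take all 160 Mbps → 160 still needed.
Source 19 (50): use full 50 → 110 Mbps to go.
Source 11 (70): use full 100 → 10 Mbps to go.
Source E (80): take the remaining 10 → done.
Cost = 160×45 + 50×50 + 100×70 + 10×80 = 17500.

17500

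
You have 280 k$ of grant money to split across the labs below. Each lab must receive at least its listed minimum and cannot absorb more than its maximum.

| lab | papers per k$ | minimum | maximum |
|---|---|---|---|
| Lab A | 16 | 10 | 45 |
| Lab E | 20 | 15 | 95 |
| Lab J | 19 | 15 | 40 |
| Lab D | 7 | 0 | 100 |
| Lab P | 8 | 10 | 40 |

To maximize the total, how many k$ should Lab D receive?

60

Meeting every minimum uses 10+15+15+0+10 = 50 k$, leaving 230.
Highest papers per k$ first: Lab E 20 > Lab J 19 > Lab A 16 > Lab P 8 > Lab D 7.
Give Lab E 80 more to hit its cap of 95 ; 150 left.
Lab J: +25 to 40 (cap) ; 125 left.
Lab A takes 35 more to reach its cap of 45 ; 90 left.
Lab P: +30 to 40 (cap) ; 60 left.
Lab D: +60 (room for 100) → 60. Pool exhausted.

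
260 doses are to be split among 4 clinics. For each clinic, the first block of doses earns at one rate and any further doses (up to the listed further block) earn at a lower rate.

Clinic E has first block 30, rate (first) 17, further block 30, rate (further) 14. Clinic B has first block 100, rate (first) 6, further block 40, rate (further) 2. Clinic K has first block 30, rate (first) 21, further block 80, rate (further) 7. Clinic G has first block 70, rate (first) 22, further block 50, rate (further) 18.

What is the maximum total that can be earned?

4350

Treat each block as its own option and order by rate: Clinic G/T1 22 > Clinic K/T1 21 > Clinic G/T2 18 > Clinic E/T1 17 > Clinic E/T2 14 > Clinic K/T2 7 > Clinic B/T1 6 > Clinic B/T2 2.
Fill Clinic G T1 block (70 at 22) ; 190 left.
Clinic K T1 at 21: fill all 30 ; 160 left.
Clinic G/T2 (18): +50 ; 110 left.
Fill Clinic E T1 block (30 at 17) ; 80 left.
Clinic E T2 at 14: fill all 30 ; 50 left.
Clinic K/T2: +50 of 80 at 7; pool empty.
Total = 22×70 + 21×30 + 18×50 + 17×30 + 14×30 + 7×50 = 4350.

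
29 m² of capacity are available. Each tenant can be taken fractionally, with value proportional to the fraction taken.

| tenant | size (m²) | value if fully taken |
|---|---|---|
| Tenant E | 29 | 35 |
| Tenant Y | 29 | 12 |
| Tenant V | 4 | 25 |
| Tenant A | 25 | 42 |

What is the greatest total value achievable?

Sort by value density: Tenant V 25/4≈6.25, Tenant A 42/25≈1.68, Tenant E 35/29≈1.21, Tenant Y 12/29≈0.414.
Tenant V: take in full, 4 m² for value 25 ; 25 left.
Take all of Tenant A (25 m², value 42) ; 0 m² left.
Total value = 67.

67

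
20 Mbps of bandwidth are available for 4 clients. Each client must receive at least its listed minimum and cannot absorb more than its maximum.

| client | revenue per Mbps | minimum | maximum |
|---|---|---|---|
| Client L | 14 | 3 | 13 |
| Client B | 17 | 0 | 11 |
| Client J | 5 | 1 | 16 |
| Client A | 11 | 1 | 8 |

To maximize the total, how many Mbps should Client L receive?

7

Meeting every minimum uses 3+0+1+1 = 5 Mbps, leaving 15.
Order the clients by revenue per Mbps: Client B 17 > Client L 14 > Client A 11 > Client J 5.
Give Client B 11 more to hit its cap of 11 — 4 left.
Only 4 left; Client L takes them to reach 7.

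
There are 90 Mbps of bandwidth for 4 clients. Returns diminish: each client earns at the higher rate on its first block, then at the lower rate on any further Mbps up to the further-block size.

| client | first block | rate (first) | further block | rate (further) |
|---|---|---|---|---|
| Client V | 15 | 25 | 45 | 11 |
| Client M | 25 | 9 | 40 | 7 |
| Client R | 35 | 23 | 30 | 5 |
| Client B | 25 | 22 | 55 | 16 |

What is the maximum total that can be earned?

1970

Treat each block as its own option and order by rate: Client V/T1 25 > Client R/T1 23 > Client B/T1 22 > Client B/T2 16 > Client V/T2 11 > Client M/T1 9 > Client M/T2 7 > Client R/T2 5.
Client V/T1 (25): +15 ; 75 left.
Client R T1 at 23: fill all 35 ; 40 left.
Client B T1 at 22: fill all 25 ; 15 left.
Client B T2 at 16: only 15 left, fill 15.
Total = 25×15 + 23×35 + 22×25 + 16×15 = 1970.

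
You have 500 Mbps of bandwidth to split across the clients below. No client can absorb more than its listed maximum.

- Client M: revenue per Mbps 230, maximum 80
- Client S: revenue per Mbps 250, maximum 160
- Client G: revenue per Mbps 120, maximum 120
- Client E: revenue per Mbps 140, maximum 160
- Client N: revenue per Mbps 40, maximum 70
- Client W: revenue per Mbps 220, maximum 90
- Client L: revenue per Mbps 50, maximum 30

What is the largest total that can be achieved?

Highest revenue per Mbps first: Client S 250 > Client M 230 > Client W 220 > Client E 140 > Client G 120 > Client L 50 > Client N 40.
Client S takes 160 to reach its cap of 160 — 340 left.
Client M: +80 to 80 (cap) — 260 left.
Client W: +90 to 90 (cap) — 170 left.
Give Client E 160 to hit its cap of 160 — 10 left.
Only 10 left; Client G takes them to reach 10.
Total = 230×80 + 250×160 + 120×10 + 140×160 + 220×90 = 101800.

101800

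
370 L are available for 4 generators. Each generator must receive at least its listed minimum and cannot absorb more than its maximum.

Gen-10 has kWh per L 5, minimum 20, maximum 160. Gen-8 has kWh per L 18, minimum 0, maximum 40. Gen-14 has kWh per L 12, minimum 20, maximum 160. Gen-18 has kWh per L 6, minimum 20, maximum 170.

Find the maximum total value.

3640

Meeting every minimum uses 20+0+20+20 = 60 L, leaving 310.
Highest kWh per L first: Gen-8 18 > Gen-14 12 > Gen-18 6 > Gen-10 5.
Gen-8: +40 to 40 (cap) → 270 left.
Gen-14: +140 to 160 (cap) → 130 left.
Gen-18: +130 (room for 150) → 150. Pool exhausted.
Total = 5×20 + 18×40 + 12×160 + 6×150 = 3640.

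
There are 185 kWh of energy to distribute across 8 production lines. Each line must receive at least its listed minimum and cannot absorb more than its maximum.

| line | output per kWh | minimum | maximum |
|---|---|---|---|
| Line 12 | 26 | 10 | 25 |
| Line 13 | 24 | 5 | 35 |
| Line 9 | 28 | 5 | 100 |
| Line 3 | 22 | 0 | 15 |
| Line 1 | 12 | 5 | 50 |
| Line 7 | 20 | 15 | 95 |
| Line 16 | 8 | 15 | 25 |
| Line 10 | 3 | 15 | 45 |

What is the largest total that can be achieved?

Meeting every minimum uses 10+5+5+0+5+15+15+15 = 70 kWh, leaving 115.
Order the production lines by output per kWh: Line 9 28 > Line 12 26 > Line 13 24 > Line 3 22 > Line 7 20 > Line 1 12 > Line 16 8 > Line 10 3.
Line 9: +95 to 100 (cap) — 20 left.
Give Line 12 15 more to hit its cap of 25 — 5 left.
Line 13 has room for 30 more but only 5 remain, so it gets 10.
Total = 26×25 + 24×10 + 28×100 + 12×5 + 20×15 + 8×15 + 3×15 = 4215.

4215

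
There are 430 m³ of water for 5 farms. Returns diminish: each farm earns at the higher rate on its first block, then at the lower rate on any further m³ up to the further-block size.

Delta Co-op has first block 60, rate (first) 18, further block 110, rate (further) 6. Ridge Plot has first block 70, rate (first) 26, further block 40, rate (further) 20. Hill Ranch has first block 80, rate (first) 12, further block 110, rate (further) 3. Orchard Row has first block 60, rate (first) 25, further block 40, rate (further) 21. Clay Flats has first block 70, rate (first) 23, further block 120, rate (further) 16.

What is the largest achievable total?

Treat each block as its own option and order by rate: Ridge Plot/tier1 26 > Orchard Row/tier1 25 > Clay Flats/tier1 23 > Orchard Row/tier2 21 > Ridge Plot/tier2 20 > Delta Co-op/tier1 18 > Clay Flats/tier2 16 > Hill Ranch/tier1 12 > Delta Co-op/tier2 6 > Hill Ranch/tier2 3.
Ridge Plot/tier1 (26): +70 ; 360 left.
Orchard Row/tier1 (25): +60 ; 300 left.
Clay Flats/tier1 (23): +70 ; 230 left.
Orchard Row/tier2 (21): +40 ; 190 left.
Ridge Plot/tier2 (20): +40 ; 150 left.
Fill Delta Co-op tier1 block (60 at 18) ; 90 left.
Clay Flats/tier2: +90 of 120 at 16; pool empty.
Total = 26×70 + 25×60 + 23×70 + 21×40 + 20×40 + 18×60 + 16×90 = 9090.

9090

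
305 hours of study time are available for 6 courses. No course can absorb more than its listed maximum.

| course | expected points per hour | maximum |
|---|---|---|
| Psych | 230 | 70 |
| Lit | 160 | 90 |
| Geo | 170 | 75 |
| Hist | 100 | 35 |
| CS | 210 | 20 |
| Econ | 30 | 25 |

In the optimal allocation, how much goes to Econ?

15

Highest expected points per hour first: Psych 230 > CS 210 > Geo 170 > Lit 160 > Hist 100 > Econ 30.
Psych: +70 to 70 (cap) → 235 left.
CS takes 20 to reach its cap of 20 → 215 left.
Geo: +75 to 75 (cap) → 140 left.
Lit: +90 to 90 (cap) → 50 left.
Give Hist 35 to hit its cap of 35 → 15 left.
Econ has room for 25 but only 15 remain, so it gets 15.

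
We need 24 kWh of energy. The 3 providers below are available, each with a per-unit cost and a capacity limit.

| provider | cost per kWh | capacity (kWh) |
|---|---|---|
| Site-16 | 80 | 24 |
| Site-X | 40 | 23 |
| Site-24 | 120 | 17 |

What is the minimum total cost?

1000

Cheapest first:
Take 23 from Site-X at 40 ; need 1 more.
Site-16 at 80: take 1 of its 24 ; requirement met.
Site-24: unused.
Cost = 23×40 + 1×80 = 1000.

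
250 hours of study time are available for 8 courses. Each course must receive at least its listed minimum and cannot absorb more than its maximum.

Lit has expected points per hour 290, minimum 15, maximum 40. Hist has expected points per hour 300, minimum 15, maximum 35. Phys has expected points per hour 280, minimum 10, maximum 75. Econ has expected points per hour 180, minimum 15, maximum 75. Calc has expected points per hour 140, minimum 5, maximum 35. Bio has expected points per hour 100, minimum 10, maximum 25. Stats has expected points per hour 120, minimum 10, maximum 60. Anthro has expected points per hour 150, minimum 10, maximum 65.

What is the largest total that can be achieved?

Meeting every minimum uses 15+15+10+15+5+10+10+10 = 90 hours, leaving 160.
Order the courses by expected points per hour: Hist 300 > Lit 290 > Phys 280 > Econ 180 > Anthro 150 > Calc 140 > Stats 120 > Bio 100.
Hist: +20 to 35 (cap) → 140 left.
Give Lit 25 more to hit its cap of 40 → 115 left.
Phys takes 65 more to reach its cap of 75 → 50 left.
Only 50 left; Econ takes them to reach 65.
Total = 290×40 + 300×35 + 280×75 + 180×65 + 140×5 + 100×10 + 120×10 + 150×10 = 59200.

59200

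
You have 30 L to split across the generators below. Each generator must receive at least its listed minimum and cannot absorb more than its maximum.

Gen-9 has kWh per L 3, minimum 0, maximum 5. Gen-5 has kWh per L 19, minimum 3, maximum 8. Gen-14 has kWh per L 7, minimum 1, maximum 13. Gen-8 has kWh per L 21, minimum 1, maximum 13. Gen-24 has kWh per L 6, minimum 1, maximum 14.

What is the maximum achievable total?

Meeting every minimum uses 0+3+1+1+1 = 6 L, leaving 24.
Rank by kWh per L: Gen-8 21 > Gen-5 19 > Gen-14 7 > Gen-24 6 > Gen-9 3.
Give Gen-8 12 more to hit its cap of 13 ; 12 left.
Give Gen-5 5 more to hit its cap of 8 ; 7 left.
Gen-14: +7 (room for 12) → 8. Pool exhausted.
Total = 19×8 + 7×8 + 21×13 + 6×1 = 487.

487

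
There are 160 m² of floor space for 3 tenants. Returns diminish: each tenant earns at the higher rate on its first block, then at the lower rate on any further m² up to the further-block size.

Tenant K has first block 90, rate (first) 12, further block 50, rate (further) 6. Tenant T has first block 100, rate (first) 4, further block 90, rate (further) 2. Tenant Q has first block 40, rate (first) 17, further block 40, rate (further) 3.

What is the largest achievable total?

Treat each block as its own option and order by rate: Tenant Q/T1 17 > Tenant K/T1 12 > Tenant K/T2 6 > Tenant T/T1 4 > Tenant Q/T2 3 > Tenant T/T2 2.
Tenant Q T1 at 17: fill all 40 ; 120 left.
Fill Tenant K T1 block (90 at 12) ; 30 left.
Tenant K/T2: +30 of 50 at 6; pool empty.
Total = 17×40 + 12×90 + 6×30 = 1940.

1940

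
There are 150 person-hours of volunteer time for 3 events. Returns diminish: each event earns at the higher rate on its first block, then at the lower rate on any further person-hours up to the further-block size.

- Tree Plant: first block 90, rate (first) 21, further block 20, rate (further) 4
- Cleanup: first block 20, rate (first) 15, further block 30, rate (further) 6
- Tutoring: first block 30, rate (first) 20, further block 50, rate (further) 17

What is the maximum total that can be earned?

3000

Rank every tier by rate: Tree Plant/first 21 > Tutoring/first 20 > Tutoring/second 17 > Cleanup/first 15 > Cleanup/second 6 > Tree Plant/second 4.
Fill Tree Plant first block (90 at 21) ; 60 left.
Tutoring/first (20): +30 ; 30 left.
Tutoring second at 17: only 30 left, fill 30.
Total = 21×90 + 20×30 + 17×30 = 3000.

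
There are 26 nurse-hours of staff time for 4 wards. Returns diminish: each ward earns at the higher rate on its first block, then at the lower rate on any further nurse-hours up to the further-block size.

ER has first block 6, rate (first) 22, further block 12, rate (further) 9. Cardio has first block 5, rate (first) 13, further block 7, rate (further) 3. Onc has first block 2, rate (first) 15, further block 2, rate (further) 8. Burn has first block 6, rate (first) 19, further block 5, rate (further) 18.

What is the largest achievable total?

Rank every tier by rate: ER/tier1 22 > Burn/tier1 19 > Burn/tier2 18 > Onc/tier1 15 > Cardio/tier1 13 > ER/tier2 9 > Onc/tier2 8 > Cardio/tier2 3.
Fill ER tier1 block (6 at 22) ; 20 left.
Burn/tier1 (19): +6 ; 14 left.
Fill Burn tier2 block (5 at 18) ; 9 left.
Onc/tier1 (15): +2 ; 7 left.
Fill Cardio tier1 block (5 at 13) ; 2 left.
ER tier2 at 9: only 2 left, fill 2.
Total = 22×6 + 19×6 + 18×5 + 15×2 + 13×5 + 9×2 = 449.

449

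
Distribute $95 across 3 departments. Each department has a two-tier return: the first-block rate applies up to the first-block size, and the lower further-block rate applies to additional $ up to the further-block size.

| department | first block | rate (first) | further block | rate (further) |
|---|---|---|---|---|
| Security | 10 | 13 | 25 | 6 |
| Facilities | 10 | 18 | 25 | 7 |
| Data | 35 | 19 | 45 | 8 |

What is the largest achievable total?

Rank every tier by rate: Data/first 19 > Facilities/first 18 > Security/first 13 > Data/second 8 > Facilities/second 7 > Security/second 6.
Data/first (19): +35 — 60 left.
Facilities/first (18): +10 — 50 left.
Fill Security first block (10 at 13) — 40 left.
Data/second: +40 of 45 at 8; pool empty.
Total = 19×35 + 18×10 + 13×10 + 8×40 = 1295.

1295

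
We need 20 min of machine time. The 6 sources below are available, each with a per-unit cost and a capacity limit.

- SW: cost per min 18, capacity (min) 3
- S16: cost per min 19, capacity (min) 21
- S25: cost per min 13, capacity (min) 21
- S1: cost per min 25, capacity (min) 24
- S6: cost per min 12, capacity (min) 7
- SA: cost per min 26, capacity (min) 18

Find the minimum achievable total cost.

Use sources in increasing cost order.
S6 (12): use full 7 — 13 min to go.
Take 13 from S25 at 13 to finish.
SW, S16, S1, SA: unused.
Cost = 7×12 + 13×13 = 253.

253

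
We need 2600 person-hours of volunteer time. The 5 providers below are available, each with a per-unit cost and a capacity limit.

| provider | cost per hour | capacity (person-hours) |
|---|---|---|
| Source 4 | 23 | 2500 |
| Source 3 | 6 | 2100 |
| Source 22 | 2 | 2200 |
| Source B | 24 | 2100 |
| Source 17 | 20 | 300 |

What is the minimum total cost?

Use providers in increasing cost order.
Source 22 (2): use full 2200 ; 400 person-hours to go.
Take 400 from Source 3 at 6 to finish.
Source 17, Source 4, Source B: unused.
Cost = 2200×2 + 400×6 = 6800.

6800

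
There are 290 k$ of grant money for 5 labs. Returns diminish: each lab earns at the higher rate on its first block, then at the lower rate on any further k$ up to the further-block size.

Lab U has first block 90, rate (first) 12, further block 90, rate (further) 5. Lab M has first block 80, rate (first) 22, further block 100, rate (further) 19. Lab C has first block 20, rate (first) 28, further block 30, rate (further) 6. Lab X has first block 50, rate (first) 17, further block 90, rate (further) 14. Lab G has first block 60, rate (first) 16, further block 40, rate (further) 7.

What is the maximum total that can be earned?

5710

Treat each block as its own option and order by rate: Lab C/tier1 28 > Lab M/tier1 22 > Lab M/tier2 19 > Lab X/tier1 17 > Lab G/tier1 16 > Lab X/tier2 14 > Lab U/tier1 12 > Lab G/tier2 7 > Lab C/tier2 6 > Lab U/tier2 5.
Fill Lab C tier1 block (20 at 28) ; 270 left.
Lab M tier1 at 22: fill all 80 ; 190 left.
Lab M/tier2 (19): +100 ; 90 left.
Fill Lab X tier1 block (50 at 17) ; 40 left.
Lab G/tier1: +40 of 60 at 16; pool empty.
Total = 28×20 + 22×80 + 19×100 + 17×50 + 16×40 = 5710.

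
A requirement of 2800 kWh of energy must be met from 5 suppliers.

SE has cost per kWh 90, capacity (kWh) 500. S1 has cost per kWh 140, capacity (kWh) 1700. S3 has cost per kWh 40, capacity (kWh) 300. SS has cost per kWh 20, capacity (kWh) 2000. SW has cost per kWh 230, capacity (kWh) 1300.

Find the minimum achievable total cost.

97000

Cheapest first:
SS at 20: take all 2000 kWh — 800 still needed.
S3 at 40: take all 300 kWh — 500 still needed.
SE (90): use full 500 — 0 kWh to go.
S1, SW: unused.
Cost = 2000×20 + 300×40 + 500×90 = 97000.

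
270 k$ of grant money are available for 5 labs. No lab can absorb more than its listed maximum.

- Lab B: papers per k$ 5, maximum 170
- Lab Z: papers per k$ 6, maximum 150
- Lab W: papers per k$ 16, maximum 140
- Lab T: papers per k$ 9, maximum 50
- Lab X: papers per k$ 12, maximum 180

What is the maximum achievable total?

Highest papers per k$ first: Lab W 16 > Lab X 12 > Lab T 9 > Lab Z 6 > Lab B 5.
Lab W: +140 to 140 (cap) — 130 left.
Only 130 left; Lab X takes them to reach 130.
Total = 16×140 + 12×130 = 3800.

3800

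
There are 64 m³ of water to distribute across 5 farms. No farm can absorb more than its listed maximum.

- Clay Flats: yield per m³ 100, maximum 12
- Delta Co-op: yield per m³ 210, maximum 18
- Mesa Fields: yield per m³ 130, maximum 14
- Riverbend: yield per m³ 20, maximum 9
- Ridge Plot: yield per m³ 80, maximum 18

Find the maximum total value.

Highest yield per m³ first: Delta Co-op 210 > Mesa Fields 130 > Clay Flats 100 > Ridge Plot 80 > Riverbend 20.
Delta Co-op takes 18 to reach its cap of 18 ; 46 left.
Give Mesa Fields 14 to hit its cap of 14 ; 32 left.
Clay Flats: +12 to 12 (cap) ; 20 left.
Ridge Plot: +18 to 18 (cap) ; 2 left.
Riverbend has room for 9 but only 2 remain, so it gets 2.
Total = 100×12 + 210×18 + 130×14 + 20×2 + 80×18 = 8280.

8280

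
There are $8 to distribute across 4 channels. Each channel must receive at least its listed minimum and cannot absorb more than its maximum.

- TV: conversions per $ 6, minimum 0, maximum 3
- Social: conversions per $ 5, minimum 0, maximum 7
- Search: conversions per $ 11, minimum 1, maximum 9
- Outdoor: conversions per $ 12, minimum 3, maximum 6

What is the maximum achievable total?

94

Meeting every minimum uses 0+0+1+3 = 4 $, leaving 4.
Rank by conversions per $: Outdoor 12 > Search 11 > TV 6 > Social 5.
Outdoor takes 3 more to reach its cap of 6 ; 1 left.
Search has room for 8 more but only 1 remain, so it gets 2.
Total = 11×2 + 12×6 = 94.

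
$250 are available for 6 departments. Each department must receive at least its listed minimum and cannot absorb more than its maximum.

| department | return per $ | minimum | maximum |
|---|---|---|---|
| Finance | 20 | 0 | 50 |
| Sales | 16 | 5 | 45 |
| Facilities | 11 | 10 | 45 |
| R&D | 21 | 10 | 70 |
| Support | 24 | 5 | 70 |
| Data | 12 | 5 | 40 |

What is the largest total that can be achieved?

5040

Meeting every minimum uses 0+5+10+10+5+5 = 35 $, leaving 215.
Highest return per $ first: Support 24 > R&D 21 > Finance 20 > Sales 16 > Data 12 > Facilities 11.
Support takes 65 more to reach its cap of 70 ; 150 left.
Give R&D 60 more to hit its cap of 70 ; 90 left.
Give Finance 50 more to hit its cap of 50 ; 40 left.
Sales takes 40 more to reach its cap of 45 ; 0 left.
Total = 20×50 + 16×45 + 11×10 + 21×70 + 24×70 + 12×5 = 5040.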